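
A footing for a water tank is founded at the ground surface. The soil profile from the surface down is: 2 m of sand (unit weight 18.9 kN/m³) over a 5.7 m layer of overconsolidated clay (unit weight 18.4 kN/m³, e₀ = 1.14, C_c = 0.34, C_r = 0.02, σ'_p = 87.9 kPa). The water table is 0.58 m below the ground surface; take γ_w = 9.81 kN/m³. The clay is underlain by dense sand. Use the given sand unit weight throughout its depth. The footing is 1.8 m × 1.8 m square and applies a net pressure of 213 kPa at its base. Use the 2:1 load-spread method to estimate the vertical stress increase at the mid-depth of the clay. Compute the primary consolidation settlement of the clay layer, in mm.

S_c ≈ 6.47 mm

Mid-depth of clay below the ground surface: z = 2 + 5.7/2 = 4.85 m.
Total vertical stress at mid-clay: σ_v = 18.9×2 + 18.4×2.85 = 90.24 kPa.
Pore pressure: u = 9.81×(4.85 − 0.58) = 41.889 kPa.
Initial effective stress: σ'_0 = σ_v − u = 90.24 − 41.889 = 48.351 kPa.
Stress increase at mid-clay by the 2:1 spreading method:
Δσ = qBL/((B+z)(L+z)) = 213×1.8×1.8/((1.8+4.85)(1.8+4.85)) = 15.606 kPa
Final effective stress: σ'_f = 48.351 + 15.606 = 63.957 kPa.
σ'_f = 63.957 ≤ σ'_p = 87.9 kPa, so the clay remains overconsolidated and only the recompression index applies:
S_c = C_r·H/(1+e₀)·log₁₀(σ'_f/σ'_0) = 0.02×5.7/2.14×log₁₀(63.957/48.351)
    = 0.053272 × 0.12148 = 0.006471 m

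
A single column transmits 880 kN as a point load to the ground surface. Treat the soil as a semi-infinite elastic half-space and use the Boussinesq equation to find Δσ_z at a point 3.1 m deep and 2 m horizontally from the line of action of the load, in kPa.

Boussinesq vertical stress below a point load on an elastic half-space:
Δσ_z = 3P/(2πz²) · [1 + (r/z)²]^(−5/2)
r/z = 2/3.1 = 0.64516; [1+(r/z)²]^(−5/2) = 0.41895.
Δσ_z = 3×880/(2π×3.1²) × 0.41895 = 43.722 × 0.41895 = 18.32 kPa

Δσ_z ≈ 18.3 kPa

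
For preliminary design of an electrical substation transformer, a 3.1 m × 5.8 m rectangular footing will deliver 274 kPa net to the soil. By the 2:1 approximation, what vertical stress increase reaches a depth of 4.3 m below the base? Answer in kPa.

Δσ_z ≈ 65.9 kPa

By the 2:1 method the load spreads at 1 horizontal : 2 vertical, so at depth z the loaded area has grown by z in each plan dimension:
Δσ = qBL/((B+z)(L+z)) = 274×3.1×5.8/((3.1+4.3)(5.8+4.3)) = 65.915 kPa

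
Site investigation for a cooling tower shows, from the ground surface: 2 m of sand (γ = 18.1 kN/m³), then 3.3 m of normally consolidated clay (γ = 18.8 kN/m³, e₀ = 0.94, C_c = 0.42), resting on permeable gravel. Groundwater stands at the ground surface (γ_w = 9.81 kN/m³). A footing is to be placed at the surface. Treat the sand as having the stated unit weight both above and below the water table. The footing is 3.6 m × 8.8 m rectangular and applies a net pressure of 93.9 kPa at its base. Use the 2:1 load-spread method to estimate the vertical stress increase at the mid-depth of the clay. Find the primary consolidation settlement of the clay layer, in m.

S_c ≈ 0.223 m

Mid-depth of clay below the ground surface: z = 2 + 3.3/2 = 3.65 m.
Total vertical stress at mid-clay: σ_v = 18.1×2 + 18.8×1.65 = 67.22 kPa.
Pore pressure: u = 9.81×(3.65 − 0) = 35.806 kPa.
Initial effective stress: σ'_0 = σ_v − u = 67.22 − 35.806 = 31.414 kPa.
Stress increase at mid-clay by the 2:1 spreading method:
Δσ = qBL/((B+z)(L+z)) = 93.9×3.6×8.8/((3.6+3.65)(8.8+3.65)) = 32.957 kPa
Final effective stress: σ'_f = σ'_0 + Δσ = 31.414 + 32.957 = 64.371 kPa.
Normally consolidated clay, so the full stress increment lies on the virgin compression line:
S_c = C_c·H/(1+e₀)·log₁₀(σ'_f/σ'_0) = 0.42×3.3/(1+0.94)×log₁₀(64.371/31.414)
    = 0.71443 × 0.31157 = 0.2226 m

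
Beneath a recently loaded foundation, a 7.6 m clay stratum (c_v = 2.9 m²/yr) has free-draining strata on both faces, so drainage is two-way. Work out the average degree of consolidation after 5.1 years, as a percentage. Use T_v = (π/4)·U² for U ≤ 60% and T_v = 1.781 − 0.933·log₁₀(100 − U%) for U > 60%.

U ≈ 93.5 %

Drainage path length: H_d = H/2 = 3.8 m (double drainage).
T_v = c_v·t/H_d² = 2.9×5.1/3.8² = 1.0242.
T_v = 1.0242 corresponds to the U > 60% branch:
U = 1 − 10^((1.781 − T_v)/0.933)/100 = 0.9353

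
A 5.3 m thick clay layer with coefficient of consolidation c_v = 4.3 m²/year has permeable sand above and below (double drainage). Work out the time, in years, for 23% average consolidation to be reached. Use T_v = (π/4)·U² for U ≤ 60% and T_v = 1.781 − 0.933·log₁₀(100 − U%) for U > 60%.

Drainage path length: H_d = H/2 = 2.65 m (double drainage).
U ≤ 60%: T_v = (π/4)·U² = (π/4)×0.23² = 0.041548.
t = T_v·H_d²/c_v = 0.041548×2.65²/4.3 = 0.06785 years.

t ≈ 0.0679 years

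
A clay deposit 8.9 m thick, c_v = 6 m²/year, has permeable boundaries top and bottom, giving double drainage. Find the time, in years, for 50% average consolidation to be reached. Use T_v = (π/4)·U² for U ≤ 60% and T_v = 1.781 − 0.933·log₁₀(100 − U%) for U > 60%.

Drainage path length: H_d = H/2 = 4.45 m (double drainage).
U ≤ 60%: T_v = (π/4)·U² = (π/4)×0.5² = 0.19635.
t = T_v·H_d²/c_v = 0.19635×4.45²/6 = 0.648 years.

t ≈ 0.648 years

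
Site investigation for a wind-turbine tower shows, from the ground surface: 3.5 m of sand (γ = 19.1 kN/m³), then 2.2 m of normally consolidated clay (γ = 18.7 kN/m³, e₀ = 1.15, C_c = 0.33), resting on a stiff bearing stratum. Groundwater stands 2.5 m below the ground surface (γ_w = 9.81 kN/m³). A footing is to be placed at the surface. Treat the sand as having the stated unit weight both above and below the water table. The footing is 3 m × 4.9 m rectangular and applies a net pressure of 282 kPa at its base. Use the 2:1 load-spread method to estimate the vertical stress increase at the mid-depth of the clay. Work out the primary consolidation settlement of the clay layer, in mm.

Mid-depth of clay below the ground surface: z = 3.5 + 2.2/2 = 4.6 m.
Total vertical stress at mid-clay: σ_v = 19.1×3.5 + 18.7×1.1 = 87.42 kPa.
Pore pressure: u = 9.81×(4.6 − 2.5) = 20.601 kPa.
Initial effective stress: σ'_0 = σ_v − u = 87.42 − 20.601 = 66.819 kPa.
Stress increase at mid-clay by the 2:1 spreading method:
Δσ = qBL/((B+z)(L+z)) = 282×3×4.9/((3+4.6)(4.9+4.6)) = 57.416 kPa
Final effective stress: σ'_f = σ'_0 + Δσ = 66.819 + 57.416 = 124.23 kPa.
Normally consolidated clay, so the full stress increment lies on the virgin compression line:
S_c = C_c·H/(1+e₀)·log₁₀(σ'_f/σ'_0) = 0.33×2.2/(1+1.15)×log₁₀(124.23/66.819)
    = 0.33767 × 0.26933 = 0.09094 m

S_c ≈ 90.9 mm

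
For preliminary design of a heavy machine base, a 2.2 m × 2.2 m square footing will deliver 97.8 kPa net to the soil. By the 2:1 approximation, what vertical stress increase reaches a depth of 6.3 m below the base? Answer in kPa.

By the 2:1 method the load spreads at 1 horizontal : 2 vertical, so at depth z the loaded area has grown by z in each plan dimension:
Δσ = qBL/((B+z)(L+z)) = 97.8×2.2×2.2/((2.2+6.3)(2.2+6.3)) = 6.5516 kPa

Δσ_z ≈ 6.55 kPa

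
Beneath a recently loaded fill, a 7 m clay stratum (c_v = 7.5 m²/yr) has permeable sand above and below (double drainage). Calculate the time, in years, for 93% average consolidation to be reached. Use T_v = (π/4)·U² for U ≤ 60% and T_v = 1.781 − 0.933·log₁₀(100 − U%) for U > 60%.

t ≈ 1.62 years

Drainage path length: H_d = H/2 = 3.5 m (double drainage).
U > 60%: T_v = 1.781 − 0.933·log₁₀(100 − 93) = 0.99252.
t = T_v·H_d²/c_v = 0.99252×3.5²/7.5 = 1.621 years.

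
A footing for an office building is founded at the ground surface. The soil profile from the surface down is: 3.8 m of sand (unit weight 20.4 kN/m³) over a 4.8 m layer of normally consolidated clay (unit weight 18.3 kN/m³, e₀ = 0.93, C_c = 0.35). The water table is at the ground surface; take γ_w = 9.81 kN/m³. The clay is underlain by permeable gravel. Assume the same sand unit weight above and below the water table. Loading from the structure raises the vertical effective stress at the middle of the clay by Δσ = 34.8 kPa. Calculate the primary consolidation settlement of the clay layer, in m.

S_c ≈ 0.172 m

Mid-depth of clay below the ground surface: z = 3.8 + 4.8/2 = 6.2 m.
Total vertical stress at mid-clay: σ_v = 20.4×3.8 + 18.3×2.4 = 121.44 kPa.
Pore pressure: u = 9.81×(6.2 − 0) = 60.822 kPa.
Initial effective stress: σ'_0 = σ_v − u = 121.44 − 60.822 = 60.618 kPa.
Final effective stress: σ'_f = σ'_0 + Δσ = 60.618 + 34.8 = 95.418 kPa.
Normally consolidated clay, so the full stress increment lies on the virgin compression line:
S_c = C_c·H/(1+e₀)·log₁₀(σ'_f/σ'_0) = 0.35×4.8/(1+0.93)×log₁₀(95.418/60.618)
    = 0.87047 × 0.19703 = 0.1715 m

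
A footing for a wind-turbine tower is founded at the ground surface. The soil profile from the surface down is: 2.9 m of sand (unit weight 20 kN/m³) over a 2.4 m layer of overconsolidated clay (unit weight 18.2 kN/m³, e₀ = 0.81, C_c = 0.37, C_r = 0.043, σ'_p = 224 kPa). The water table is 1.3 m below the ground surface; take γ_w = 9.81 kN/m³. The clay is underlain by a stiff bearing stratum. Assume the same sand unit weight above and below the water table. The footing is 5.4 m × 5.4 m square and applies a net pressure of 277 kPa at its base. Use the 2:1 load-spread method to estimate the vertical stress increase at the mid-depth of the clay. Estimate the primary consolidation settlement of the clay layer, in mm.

S_c ≈ 24.7 mm

Mid-depth of clay below the ground surface: z = 2.9 + 2.4/2 = 4.1 m.
Total vertical stress at mid-clay: σ_v = 20×2.9 + 18.2×1.2 = 79.84 kPa.
Pore pressure: u = 9.81×(4.1 − 1.3) = 27.468 kPa.
Initial effective stress: σ'_0 = σ_v − u = 79.84 − 27.468 = 52.372 kPa.
Stress increase at mid-clay by the 2:1 spreading method:
Δσ = qBL/((B+z)(L+z)) = 277×5.4×5.4/((5.4+4.1)(5.4+4.1)) = 89.499 kPa
Final effective stress: σ'_f = 52.372 + 89.499 = 141.87 kPa.
σ'_f = 141.87 ≤ σ'_p = 224 kPa, so the clay remains overconsolidated and only the recompression index applies:
S_c = C_r·H/(1+e₀)·log₁₀(σ'_f/σ'_0) = 0.043×2.4/1.81×log₁₀(141.87/52.372)
    = 0.057018 × 0.43279 = 0.02468 m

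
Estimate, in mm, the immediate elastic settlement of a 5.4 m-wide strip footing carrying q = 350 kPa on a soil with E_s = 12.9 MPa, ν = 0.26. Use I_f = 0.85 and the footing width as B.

S_e ≈ 116 mm

Immediate (elastic) settlement: S_e = q·B·(1−ν²)/E_s · I_f.
E_s = 12.9 MPa = 12900 kPa.
S_e = 350 × 5.4 × (1 − 0.26²) / 12900 × 0.85
    = 350 × 5.4 × 0.9324 / 12900 × 0.85
    = 0.1161 m = 116.1 mm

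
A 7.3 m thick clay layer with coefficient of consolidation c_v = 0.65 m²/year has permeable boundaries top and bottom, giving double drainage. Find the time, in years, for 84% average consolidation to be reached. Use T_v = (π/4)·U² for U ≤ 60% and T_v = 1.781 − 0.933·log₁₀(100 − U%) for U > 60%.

Drainage path length: H_d = H/2 = 3.65 m (double drainage).
U > 60%: T_v = 1.781 − 0.933·log₁₀(100 − 84) = 0.65756.
t = T_v·H_d²/c_v = 0.65756×3.65²/0.65 = 13.48 years.

t ≈ 13.5 years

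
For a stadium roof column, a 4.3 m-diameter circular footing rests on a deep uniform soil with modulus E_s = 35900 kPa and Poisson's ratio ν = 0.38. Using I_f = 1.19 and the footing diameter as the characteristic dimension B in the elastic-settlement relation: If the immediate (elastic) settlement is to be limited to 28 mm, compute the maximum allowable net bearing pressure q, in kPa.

q ≈ 230 kPa

S_e = q·B·(1−ν²)/E_s · I_f  ⇒  q = S_e·E_s / (B·(1−ν²)·I_f).
q = 0.028 × 35900 / (4.3 × 0.8556 × 1.19) = 229.6 kPa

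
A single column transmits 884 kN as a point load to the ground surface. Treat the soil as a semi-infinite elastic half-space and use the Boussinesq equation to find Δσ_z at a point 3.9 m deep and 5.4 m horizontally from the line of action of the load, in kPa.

Δσ_z ≈ 1.91 kPa

Boussinesq vertical stress below a point load on an elastic half-space:
Δσ_z = 3P/(2πz²) · [1 + (r/z)²]^(−5/2)
r/z = 5.4/3.9 = 1.3846; [1+(r/z)²]^(−5/2) = 0.068802.
Δσ_z = 3×884/(2π×3.9²) × 0.068802 = 27.75 × 0.068802 = 1.909 kPa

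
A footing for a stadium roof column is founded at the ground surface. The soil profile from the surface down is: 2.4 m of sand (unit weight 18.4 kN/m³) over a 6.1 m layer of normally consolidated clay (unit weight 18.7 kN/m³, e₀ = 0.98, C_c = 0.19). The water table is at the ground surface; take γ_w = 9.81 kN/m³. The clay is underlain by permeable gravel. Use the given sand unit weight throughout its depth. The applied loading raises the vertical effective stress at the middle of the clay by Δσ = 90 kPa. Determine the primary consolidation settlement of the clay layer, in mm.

Mid-depth of clay below the ground surface: z = 2.4 + 6.1/2 = 5.45 m.
Total vertical stress at mid-clay: σ_v = 18.4×2.4 + 18.7×3.05 = 101.19 kPa.
Pore pressure: u = 9.81×(5.45 − 0) = 53.465 kPa.
Initial effective stress: σ'_0 = σ_v − u = 101.19 − 53.465 = 47.725 kPa.
Final effective stress: σ'_f = σ'_0 + Δσ = 47.725 + 90 = 137.72 kPa.
Normally consolidated clay, so the full stress increment lies on the virgin compression line:
S_c = C_c·H/(1+e₀)·log₁₀(σ'_f/σ'_0) = 0.19×6.1/(1+0.98)×log₁₀(137.72/47.725)
    = 0.58535 × 0.46025 = 0.2694 m

S_c ≈ 269 mm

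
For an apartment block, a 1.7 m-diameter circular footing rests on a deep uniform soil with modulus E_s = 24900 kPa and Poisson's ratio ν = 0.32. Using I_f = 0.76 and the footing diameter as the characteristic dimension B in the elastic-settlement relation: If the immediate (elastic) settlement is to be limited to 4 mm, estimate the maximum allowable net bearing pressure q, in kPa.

S_e = q·B·(1−ν²)/E_s · I_f  ⇒  q = S_e·E_s / (B·(1−ν²)·I_f).
q = 0.004 × 24900 / (1.7 × 0.8976 × 0.76) = 85.88 kPa

q ≈ 85.9 kPa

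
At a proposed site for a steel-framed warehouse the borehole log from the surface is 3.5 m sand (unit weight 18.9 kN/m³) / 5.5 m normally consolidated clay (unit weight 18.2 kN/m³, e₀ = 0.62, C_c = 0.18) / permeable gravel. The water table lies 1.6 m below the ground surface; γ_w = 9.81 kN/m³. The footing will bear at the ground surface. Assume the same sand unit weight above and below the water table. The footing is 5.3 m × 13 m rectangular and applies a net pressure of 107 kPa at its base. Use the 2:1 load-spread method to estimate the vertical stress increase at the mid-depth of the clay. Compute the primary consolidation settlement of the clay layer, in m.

Mid-depth of clay below the ground surface: z = 3.5 + 5.5/2 = 6.25 m.
Total vertical stress at mid-clay: σ_v = 18.9×3.5 + 18.2×2.75 = 116.2 kPa.
Pore pressure: u = 9.81×(6.25 − 1.6) = 45.617 kPa.
Initial effective stress: σ'_0 = σ_v − u = 116.2 − 45.617 = 70.583 kPa.
Stress increase at mid-clay by the 2:1 spreading method:
Δσ = qBL/((B+z)(L+z)) = 107×5.3×13/((5.3+6.25)(13+6.25)) = 33.158 kPa
Final effective stress: σ'_f = σ'_0 + Δσ = 70.583 + 33.158 = 103.74 kPa.
Normally consolidated clay, so the full stress increment lies on the virgin compression line:
S_c = C_c·H/(1+e₀)·log₁₀(σ'_f/σ'_0) = 0.18×5.5/(1+0.62)×log₁₀(103.74/70.583)
    = 0.61111 × 0.16725 = 0.1022 m

S_c ≈ 0.102 m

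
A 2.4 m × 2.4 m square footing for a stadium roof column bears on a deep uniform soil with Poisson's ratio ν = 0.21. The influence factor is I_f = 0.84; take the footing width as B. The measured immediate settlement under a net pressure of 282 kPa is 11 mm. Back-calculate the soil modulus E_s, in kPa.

S_e = q·B·(1−ν²)/E_s · I_f  ⇒  E_s = q·B·(1−ν²)·I_f / S_e.
E_s = 282 × 2.4 × 0.9559 × 0.84 / 0.011 = 49400 kPa

E_s ≈ 49400 kPa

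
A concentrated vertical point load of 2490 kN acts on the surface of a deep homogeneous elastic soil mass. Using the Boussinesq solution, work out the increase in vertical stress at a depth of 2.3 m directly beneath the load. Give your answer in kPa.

Boussinesq vertical stress below a point load on an elastic half-space:
Δσ_z = 3P/(2πz²) · [1 + (r/z)²]^(−5/2)
r/z = 0/2.3 = 0; [1+(r/z)²]^(−5/2) = 1.
Δσ_z = 3×2490/(2π×2.3²) × 1 = 224.74 × 1 = 224.7 kPa

Δσ_z ≈ 225 kPa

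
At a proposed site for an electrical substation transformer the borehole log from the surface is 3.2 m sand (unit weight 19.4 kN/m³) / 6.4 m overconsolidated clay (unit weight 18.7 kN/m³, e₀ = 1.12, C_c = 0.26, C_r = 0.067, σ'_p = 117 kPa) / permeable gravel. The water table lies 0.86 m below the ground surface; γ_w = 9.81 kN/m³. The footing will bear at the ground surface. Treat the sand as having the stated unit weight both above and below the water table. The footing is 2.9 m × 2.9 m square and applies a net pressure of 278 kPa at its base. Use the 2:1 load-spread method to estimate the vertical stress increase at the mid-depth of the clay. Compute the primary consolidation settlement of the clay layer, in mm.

S_c ≈ 29.6 mm

Mid-depth of clay below the ground surface: z = 3.2 + 6.4/2 = 6.4 m.
Total vertical stress at mid-clay: σ_v = 19.4×3.2 + 18.7×3.2 = 121.92 kPa.
Pore pressure: u = 9.81×(6.4 − 0.86) = 54.347 kPa.
Initial effective stress: σ'_0 = σ_v − u = 121.92 − 54.347 = 67.573 kPa.
Stress increase at mid-clay by the 2:1 spreading method:
Δσ = qBL/((B+z)(L+z)) = 278×2.9×2.9/((2.9+6.4)(2.9+6.4)) = 27.032 kPa
Final effective stress: σ'_f = 67.573 + 27.032 = 94.605 kPa.
σ'_f = 94.605 ≤ σ'_p = 117 kPa, so the clay remains overconsolidated and only the recompression index applies:
S_c = C_r·H/(1+e₀)·log₁₀(σ'_f/σ'_0) = 0.067×6.4/2.12×log₁₀(94.605/67.573)
    = 0.20227 × 0.14614 = 0.02956 m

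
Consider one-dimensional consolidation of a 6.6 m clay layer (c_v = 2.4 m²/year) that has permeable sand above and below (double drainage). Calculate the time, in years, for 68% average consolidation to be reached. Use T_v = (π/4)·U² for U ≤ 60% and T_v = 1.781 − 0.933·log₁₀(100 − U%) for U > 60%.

Drainage path length: H_d = H/2 = 3.3 m (double drainage).
U > 60%: T_v = 1.781 − 0.933·log₁₀(100 − 68) = 0.3767.
t = T_v·H_d²/c_v = 0.3767×3.3²/2.4 = 1.709 years.

t ≈ 1.71 years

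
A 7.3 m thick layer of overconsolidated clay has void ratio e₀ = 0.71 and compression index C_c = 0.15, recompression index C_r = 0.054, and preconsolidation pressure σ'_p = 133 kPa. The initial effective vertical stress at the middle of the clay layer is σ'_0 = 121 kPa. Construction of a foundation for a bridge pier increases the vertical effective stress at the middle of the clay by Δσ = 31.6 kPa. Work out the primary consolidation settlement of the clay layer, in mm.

Final effective stress: σ'_f = 121 + 31.6 = 152.6 kPa.
σ'_f = 152.6 > σ'_p = 133 kPa, so the stress path crosses the preconsolidation pressure — recompression up to σ'_p, then virgin compression beyond:
S_c = H/(1+e₀)·[C_r·log₁₀(σ'_p/σ'_0) + C_c·log₁₀(σ'_f/σ'_p)]
    = 7.3/1.71 × [0.054×log₁₀(133/121) + 0.15×log₁₀(152.6/133)]
    = 4.269 × [0.0022176 + 0.0089554] = 0.0477 m

S_c ≈ 47.7 mm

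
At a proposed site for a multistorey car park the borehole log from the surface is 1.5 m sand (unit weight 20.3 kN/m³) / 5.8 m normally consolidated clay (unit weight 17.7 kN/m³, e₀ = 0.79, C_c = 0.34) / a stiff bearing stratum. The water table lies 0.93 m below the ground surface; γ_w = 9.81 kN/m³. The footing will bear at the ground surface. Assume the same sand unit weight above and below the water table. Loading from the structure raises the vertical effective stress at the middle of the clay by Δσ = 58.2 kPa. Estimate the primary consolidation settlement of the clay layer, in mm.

Mid-depth of clay below the ground surface: z = 1.5 + 5.8/2 = 4.4 m.
Total vertical stress at mid-clay: σ_v = 20.3×1.5 + 17.7×2.9 = 81.78 kPa.
Pore pressure: u = 9.81×(4.4 − 0.93) = 34.041 kPa.
Initial effective stress: σ'_0 = σ_v − u = 81.78 − 34.041 = 47.739 kPa.
Final effective stress: σ'_f = σ'_0 + Δσ = 47.739 + 58.2 = 105.94 kPa.
Normally consolidated clay, so the full stress increment lies on the virgin compression line:
S_c = C_c·H/(1+e₀)·log₁₀(σ'_f/σ'_0) = 0.34×5.8/(1+0.79)×log₁₀(105.94/47.739)
    = 1.1017 × 0.34619 = 0.3814 m

S_c ≈ 381 mm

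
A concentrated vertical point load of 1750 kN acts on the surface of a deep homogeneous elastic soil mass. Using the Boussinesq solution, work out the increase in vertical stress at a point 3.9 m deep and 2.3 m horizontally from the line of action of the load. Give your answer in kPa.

Δσ_z ≈ 26 kPa

Boussinesq vertical stress below a point load on an elastic half-space:
Δσ_z = 3P/(2πz²) · [1 + (r/z)²]^(−5/2)
r/z = 2.3/3.9 = 0.58974; [1+(r/z)²]^(−5/2) = 0.47417.
Δσ_z = 3×1750/(2π×3.9²) × 0.47417 = 54.935 × 0.47417 = 26.05 kPa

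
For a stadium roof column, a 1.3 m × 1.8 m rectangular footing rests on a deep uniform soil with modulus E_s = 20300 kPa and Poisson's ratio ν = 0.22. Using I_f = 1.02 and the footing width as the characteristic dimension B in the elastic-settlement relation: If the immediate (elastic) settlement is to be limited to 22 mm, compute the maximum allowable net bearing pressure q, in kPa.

q ≈ 354 kPa

S_e = q·B·(1−ν²)/E_s · I_f  ⇒  q = S_e·E_s / (B·(1−ν²)·I_f).
q = 0.022 × 20300 / (1.3 × 0.9516 × 1.02) = 353.9 kPa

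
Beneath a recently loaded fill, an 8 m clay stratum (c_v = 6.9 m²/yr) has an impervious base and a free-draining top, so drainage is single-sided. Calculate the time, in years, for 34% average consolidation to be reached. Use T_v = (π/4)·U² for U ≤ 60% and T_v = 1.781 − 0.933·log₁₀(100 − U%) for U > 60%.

Drainage path length: H_d = H = 8 m (single drainage).
U ≤ 60%: T_v = (π/4)·U² = (π/4)×0.34² = 0.090792.
t = T_v·H_d²/c_v = 0.090792×8²/6.9 = 0.8421 years.

t ≈ 0.842 years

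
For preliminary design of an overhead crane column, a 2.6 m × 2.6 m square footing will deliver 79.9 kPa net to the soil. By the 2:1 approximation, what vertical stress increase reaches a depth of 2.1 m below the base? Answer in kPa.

Δσ_z ≈ 24.5 kPa

By the 2:1 method the load spreads at 1 horizontal : 2 vertical, so at depth z the loaded area has grown by z in each plan dimension:
Δσ = qBL/((B+z)(L+z)) = 79.9×2.6×2.6/((2.6+2.1)(2.6+2.1)) = 24.451 kPa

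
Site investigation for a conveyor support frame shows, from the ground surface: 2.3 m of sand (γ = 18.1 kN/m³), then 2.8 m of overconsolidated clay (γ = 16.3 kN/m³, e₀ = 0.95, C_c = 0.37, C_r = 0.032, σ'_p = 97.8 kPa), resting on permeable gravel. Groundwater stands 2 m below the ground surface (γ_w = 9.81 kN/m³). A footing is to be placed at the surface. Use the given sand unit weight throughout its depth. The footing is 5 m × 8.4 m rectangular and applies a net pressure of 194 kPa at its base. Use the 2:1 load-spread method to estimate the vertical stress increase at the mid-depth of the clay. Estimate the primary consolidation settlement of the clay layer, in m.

Mid-depth of clay below the ground surface: z = 2.3 + 2.8/2 = 3.7 m.
Total vertical stress at mid-clay: σ_v = 18.1×2.3 + 16.3×1.4 = 64.45 kPa.
Pore pressure: u = 9.81×(3.7 − 2) = 16.677 kPa.
Initial effective stress: σ'_0 = σ_v − u = 64.45 − 16.677 = 47.773 kPa.
Stress increase at mid-clay by the 2:1 spreading method:
Δσ = qBL/((B+z)(L+z)) = 194×5×8.4/((5+3.7)(8.4+3.7)) = 77.401 kPa
Final effective stress: σ'_f = 47.773 + 77.401 = 125.17 kPa.
σ'_f = 125.17 > σ'_p = 97.8 kPa, so the stress path crosses the preconsolidation pressure — recompression up to σ'_p, then virgin compression beyond:
S_c = H/(1+e₀)·[C_r·log₁₀(σ'_p/σ'_0) + C_c·log₁₀(σ'_f/σ'_p)]
    = 2.8/1.95 × [0.032×log₁₀(97.8/47.773) + 0.37×log₁₀(125.17/97.8)]
    = 1.4359 × [0.009957 + 0.03965] = 0.07123 m

S_c ≈ 0.0712 m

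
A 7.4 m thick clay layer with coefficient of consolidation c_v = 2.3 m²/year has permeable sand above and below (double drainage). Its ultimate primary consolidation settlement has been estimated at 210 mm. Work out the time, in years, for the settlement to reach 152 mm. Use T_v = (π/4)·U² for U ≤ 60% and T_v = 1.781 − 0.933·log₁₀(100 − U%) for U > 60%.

Drainage path length: H_d = H/2 = 3.7 m (double drainage).
U = S(t)/S_ult = 152/210 = 0.7238.
U > 60%: T_v = 1.781 − 0.933·log₁₀(100 − 72.381) = 0.43635.
t = T_v·H_d²/c_v = 0.43635×3.7²/2.3 = 2.597 years.

t ≈ 2.6 years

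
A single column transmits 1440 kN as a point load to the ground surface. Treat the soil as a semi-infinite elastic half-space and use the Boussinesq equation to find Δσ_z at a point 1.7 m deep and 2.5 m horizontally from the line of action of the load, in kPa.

Boussinesq vertical stress below a point load on an elastic half-space:
Δσ_z = 3P/(2πz²) · [1 + (r/z)²]^(−5/2)
r/z = 2.5/1.7 = 1.4706; [1+(r/z)²]^(−5/2) = 0.056218.
Δσ_z = 3×1440/(2π×1.7²) × 0.056218 = 237.91 × 0.056218 = 13.37 kPa

Δσ_z ≈ 13.4 kPa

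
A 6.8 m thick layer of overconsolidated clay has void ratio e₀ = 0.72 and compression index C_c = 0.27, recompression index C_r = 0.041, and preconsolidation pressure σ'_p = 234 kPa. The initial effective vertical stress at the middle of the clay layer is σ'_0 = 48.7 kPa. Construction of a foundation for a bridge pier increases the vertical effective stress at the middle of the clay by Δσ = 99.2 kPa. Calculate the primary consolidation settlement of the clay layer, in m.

S_c ≈ 0.0782 m

Final effective stress: σ'_f = 48.7 + 99.2 = 147.9 kPa.
σ'_f = 147.9 ≤ σ'_p = 234 kPa, so the clay remains overconsolidated and only the recompression index applies:
S_c = C_r·H/(1+e₀)·log₁₀(σ'_f/σ'_0) = 0.041×6.8/1.72×log₁₀(147.9/48.7)
    = 0.16209 × 0.48244 = 0.0782 m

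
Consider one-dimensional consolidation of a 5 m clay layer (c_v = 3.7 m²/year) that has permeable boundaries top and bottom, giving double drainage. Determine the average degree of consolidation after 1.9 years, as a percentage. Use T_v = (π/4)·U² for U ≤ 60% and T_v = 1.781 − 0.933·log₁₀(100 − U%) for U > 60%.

Drainage path length: H_d = H/2 = 2.5 m (double drainage).
T_v = c_v·t/H_d² = 3.7×1.9/2.5² = 1.1248.
T_v = 1.1248 corresponds to the U > 60% branch:
U = 1 − 10^((1.781 − T_v)/0.933)/100 = 0.9495

U ≈ 94.9 %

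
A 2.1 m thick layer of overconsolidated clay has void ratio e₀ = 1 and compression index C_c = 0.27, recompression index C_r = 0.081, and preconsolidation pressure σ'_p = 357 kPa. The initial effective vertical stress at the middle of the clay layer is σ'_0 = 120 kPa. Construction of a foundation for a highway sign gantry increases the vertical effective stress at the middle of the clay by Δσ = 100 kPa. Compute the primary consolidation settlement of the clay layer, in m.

S_c ≈ 0.0224 m

Final effective stress: σ'_f = 120 + 100 = 220 kPa.
σ'_f = 220 ≤ σ'_p = 357 kPa, so the clay remains overconsolidated and only the recompression index applies:
S_c = C_r·H/(1+e₀)·log₁₀(σ'_f/σ'_0) = 0.081×2.1/2×log₁₀(220/120)
    = 0.08505 × 0.26324 = 0.02239 m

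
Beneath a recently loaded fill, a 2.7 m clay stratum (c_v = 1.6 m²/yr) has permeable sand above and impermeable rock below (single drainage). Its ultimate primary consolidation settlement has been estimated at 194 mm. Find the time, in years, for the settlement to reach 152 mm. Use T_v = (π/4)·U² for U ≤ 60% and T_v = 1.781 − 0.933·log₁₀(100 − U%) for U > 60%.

t ≈ 2.44 years

Drainage path length: H_d = H = 2.7 m (single drainage).
U = S(t)/S_ult = 152/194 = 0.7835.
U > 60%: T_v = 1.781 − 0.933·log₁₀(100 − 78.351) = 0.53503.
t = T_v·H_d²/c_v = 0.53503×2.7²/1.6 = 2.438 years.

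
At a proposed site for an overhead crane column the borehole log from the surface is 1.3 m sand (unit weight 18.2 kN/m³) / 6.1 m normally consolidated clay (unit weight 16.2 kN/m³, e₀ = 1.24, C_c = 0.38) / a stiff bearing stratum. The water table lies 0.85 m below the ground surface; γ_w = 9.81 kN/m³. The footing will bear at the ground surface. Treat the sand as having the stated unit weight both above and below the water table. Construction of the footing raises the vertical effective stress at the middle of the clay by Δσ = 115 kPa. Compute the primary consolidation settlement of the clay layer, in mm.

S_c ≈ 620 mm

Mid-depth of clay below the ground surface: z = 1.3 + 6.1/2 = 4.35 m.
Total vertical stress at mid-clay: σ_v = 18.2×1.3 + 16.2×3.05 = 73.07 kPa.
Pore pressure: u = 9.81×(4.35 − 0.85) = 34.335 kPa.
Initial effective stress: σ'_0 = σ_v − u = 73.07 − 34.335 = 38.735 kPa.
Final effective stress: σ'_f = σ'_0 + Δσ = 38.735 + 115 = 153.74 kPa.
Normally consolidated clay, so the full stress increment lies on the virgin compression line:
S_c = C_c·H/(1+e₀)·log₁₀(σ'_f/σ'_0) = 0.38×6.1/(1+1.24)×log₁₀(153.74/38.735)
    = 1.0348 × 0.59868 = 0.6195 m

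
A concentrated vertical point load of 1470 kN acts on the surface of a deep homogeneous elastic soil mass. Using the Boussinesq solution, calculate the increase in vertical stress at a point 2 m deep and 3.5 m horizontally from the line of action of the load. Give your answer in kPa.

Boussinesq vertical stress below a point load on an elastic half-space:
Δσ_z = 3P/(2πz²) · [1 + (r/z)²]^(−5/2)
r/z = 3.5/2 = 1.75; [1+(r/z)²]^(−5/2) = 0.030062.
Δσ_z = 3×1470/(2π×2²) × 0.030062 = 175.47 × 0.030062 = 5.275 kPa

Δσ_z ≈ 5.27 kPa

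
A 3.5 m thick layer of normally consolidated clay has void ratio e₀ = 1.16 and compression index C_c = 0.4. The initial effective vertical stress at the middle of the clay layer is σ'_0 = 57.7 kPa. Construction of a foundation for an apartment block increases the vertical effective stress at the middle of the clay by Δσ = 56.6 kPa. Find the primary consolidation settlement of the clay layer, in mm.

Final effective stress: σ'_f = σ'_0 + Δσ = 57.7 + 56.6 = 114.3 kPa.
Normally consolidated clay, so the full stress increment lies on the virgin compression line:
S_c = C_c·H/(1+e₀)·log₁₀(σ'_f/σ'_0) = 0.4×3.5/(1+1.16)×log₁₀(114.3/57.7)
    = 0.64815 × 0.29687 = 0.1924 m

S_c ≈ 192 mm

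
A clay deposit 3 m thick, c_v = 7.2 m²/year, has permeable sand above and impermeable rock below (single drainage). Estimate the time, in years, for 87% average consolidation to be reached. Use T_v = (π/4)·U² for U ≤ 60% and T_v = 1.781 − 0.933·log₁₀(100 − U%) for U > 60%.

Drainage path length: H_d = H = 3 m (single drainage).
U > 60%: T_v = 1.781 − 0.933·log₁₀(100 − 87) = 0.74169.
t = T_v·H_d²/c_v = 0.74169×3²/7.2 = 0.9271 years.

t ≈ 0.927 years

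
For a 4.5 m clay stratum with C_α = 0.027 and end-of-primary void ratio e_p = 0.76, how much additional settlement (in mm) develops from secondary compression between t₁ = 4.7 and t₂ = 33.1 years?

Secondary compression: S_s = C_α·H/(1+e_p)·log₁₀(t₂/t₁)
S_s = 0.027×4.5/(1+0.76)×log₁₀(33.1/4.7)
    = 0.06903 × 0.8477 = 0.05852 m

S_s ≈ 58.5 mm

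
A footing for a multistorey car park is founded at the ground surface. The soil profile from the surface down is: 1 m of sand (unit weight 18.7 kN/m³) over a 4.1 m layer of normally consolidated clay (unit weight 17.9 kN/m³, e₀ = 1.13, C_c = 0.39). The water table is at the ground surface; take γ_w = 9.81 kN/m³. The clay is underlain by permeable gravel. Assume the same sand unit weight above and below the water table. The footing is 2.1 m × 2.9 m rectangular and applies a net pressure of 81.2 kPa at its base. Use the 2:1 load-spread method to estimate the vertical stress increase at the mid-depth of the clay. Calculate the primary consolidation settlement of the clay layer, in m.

Mid-depth of clay below the ground surface: z = 1 + 4.1/2 = 3.05 m.
Total vertical stress at mid-clay: σ_v = 18.7×1 + 17.9×2.05 = 55.395 kPa.
Pore pressure: u = 9.81×(3.05 − 0) = 29.921 kPa.
Initial effective stress: σ'_0 = σ_v − u = 55.395 − 29.921 = 25.474 kPa.
Stress increase at mid-clay by the 2:1 spreading method:
Δσ = qBL/((B+z)(L+z)) = 81.2×2.1×2.9/((2.1+3.05)(2.9+3.05)) = 16.138 kPa
Final effective stress: σ'_f = σ'_0 + Δσ = 25.474 + 16.138 = 41.612 kPa.
Normally consolidated clay, so the full stress increment lies on the virgin compression line:
S_c = C_c·H/(1+e₀)·log₁₀(σ'_f/σ'_0) = 0.39×4.1/(1+1.13)×log₁₀(41.612/25.474)
    = 0.7507 × 0.21312 = 0.16 m

S_c ≈ 0.16 m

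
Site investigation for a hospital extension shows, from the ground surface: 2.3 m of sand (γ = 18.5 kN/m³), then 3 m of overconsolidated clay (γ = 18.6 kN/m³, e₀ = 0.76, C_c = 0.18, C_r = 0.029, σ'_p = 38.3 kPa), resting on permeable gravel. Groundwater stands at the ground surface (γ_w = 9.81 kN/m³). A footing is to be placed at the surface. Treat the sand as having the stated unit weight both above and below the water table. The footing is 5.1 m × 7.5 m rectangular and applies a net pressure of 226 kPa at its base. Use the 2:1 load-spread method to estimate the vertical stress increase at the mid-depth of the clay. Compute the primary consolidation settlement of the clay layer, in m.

Mid-depth of clay below the ground surface: z = 2.3 + 3/2 = 3.8 m.
Total vertical stress at mid-clay: σ_v = 18.5×2.3 + 18.6×1.5 = 70.45 kPa.
Pore pressure: u = 9.81×(3.8 − 0) = 37.278 kPa.
Initial effective stress: σ'_0 = σ_v − u = 70.45 − 37.278 = 33.172 kPa.
Stress increase at mid-clay by the 2:1 spreading method:
Δσ = qBL/((B+z)(L+z)) = 226×5.1×7.5/((5.1+3.8)(7.5+3.8)) = 85.955 kPa
Final effective stress: σ'_f = 33.172 + 85.955 = 119.13 kPa.
σ'_f = 119.13 > σ'_p = 38.3 kPa, so the stress path crosses the preconsolidation pressure — recompression up to σ'_p, then virgin compression beyond:
S_c = H/(1+e₀)·[C_r·log₁₀(σ'_p/σ'_0) + C_c·log₁₀(σ'_f/σ'_p)]
    = 3/1.76 × [0.029×log₁₀(38.3/33.172) + 0.18×log₁₀(119.13/38.3)]
    = 1.7045 × [0.0018104 + 0.088708] = 0.1543 m

S_c ≈ 0.154 m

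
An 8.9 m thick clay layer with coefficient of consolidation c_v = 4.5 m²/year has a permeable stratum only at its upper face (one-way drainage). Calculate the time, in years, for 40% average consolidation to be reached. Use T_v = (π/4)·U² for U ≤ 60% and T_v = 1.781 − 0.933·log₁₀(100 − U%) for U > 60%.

Drainage path length: H_d = H = 8.9 m (single drainage).
U ≤ 60%: T_v = (π/4)·U² = (π/4)×0.4² = 0.12566.
t = T_v·H_d²/c_v = 0.12566×8.9²/4.5 = 2.212 years.

t ≈ 2.21 years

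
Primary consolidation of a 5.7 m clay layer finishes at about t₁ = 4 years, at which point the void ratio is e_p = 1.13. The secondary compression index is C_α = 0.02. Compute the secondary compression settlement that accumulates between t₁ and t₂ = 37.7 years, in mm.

Secondary compression: S_s = C_α·H/(1+e_p)·log₁₀(t₂/t₁)
S_s = 0.02×5.7/(1+1.13)×log₁₀(37.7/4)
    = 0.05352 × 0.9743 = 0.05214 m

S_s ≈ 52.1 mm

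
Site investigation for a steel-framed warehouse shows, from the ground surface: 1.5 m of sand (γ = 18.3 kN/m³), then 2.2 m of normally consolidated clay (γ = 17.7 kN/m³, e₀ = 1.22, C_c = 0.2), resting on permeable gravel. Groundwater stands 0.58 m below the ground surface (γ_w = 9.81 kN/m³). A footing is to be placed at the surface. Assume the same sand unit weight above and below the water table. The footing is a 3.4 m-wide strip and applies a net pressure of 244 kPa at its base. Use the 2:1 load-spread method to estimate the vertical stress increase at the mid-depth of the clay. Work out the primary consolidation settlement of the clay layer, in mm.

Mid-depth of clay below the ground surface: z = 1.5 + 2.2/2 = 2.6 m.
Total vertical stress at mid-clay: σ_v = 18.3×1.5 + 17.7×1.1 = 46.92 kPa.
Pore pressure: u = 9.81×(2.6 − 0.58) = 19.816 kPa.
Initial effective stress: σ'_0 = σ_v − u = 46.92 − 19.816 = 27.104 kPa.
Stress increase at mid-clay by the 2:1 spreading method:
Δσ = qB/(B+z) = 244×3.4/(3.4+2.6) = 138.27 kPa
Final effective stress: σ'_f = σ'_0 + Δσ = 27.104 + 138.27 = 165.37 kPa.
Normally consolidated clay, so the full stress increment lies on the virgin compression line:
S_c = C_c·H/(1+e₀)·log₁₀(σ'_f/σ'_0) = 0.2×2.2/(1+1.22)×log₁₀(165.37/27.104)
    = 0.1982 × 0.78542 = 0.1557 m

S_c ≈ 156 mm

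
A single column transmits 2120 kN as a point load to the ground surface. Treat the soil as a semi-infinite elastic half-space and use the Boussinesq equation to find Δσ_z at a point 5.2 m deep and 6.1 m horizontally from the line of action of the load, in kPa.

Boussinesq vertical stress below a point load on an elastic half-space:
Δσ_z = 3P/(2πz²) · [1 + (r/z)²]^(−5/2)
r/z = 6.1/5.2 = 1.1731; [1+(r/z)²]^(−5/2) = 0.1149.
Δσ_z = 3×2120/(2π×5.2²) × 0.1149 = 37.434 × 0.1149 = 4.301 kPa

Δσ_z ≈ 4.3 kPa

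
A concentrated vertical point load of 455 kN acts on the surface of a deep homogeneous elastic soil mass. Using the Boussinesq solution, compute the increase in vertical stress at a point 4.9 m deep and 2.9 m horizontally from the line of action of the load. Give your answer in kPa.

Boussinesq vertical stress below a point load on an elastic half-space:
Δσ_z = 3P/(2πz²) · [1 + (r/z)²]^(−5/2)
r/z = 2.9/4.9 = 0.59184; [1+(r/z)²]^(−5/2) = 0.47201.
Δσ_z = 3×455/(2π×4.9²) × 0.47201 = 9.0482 × 0.47201 = 4.271 kPa

Δσ_z ≈ 4.27 kPa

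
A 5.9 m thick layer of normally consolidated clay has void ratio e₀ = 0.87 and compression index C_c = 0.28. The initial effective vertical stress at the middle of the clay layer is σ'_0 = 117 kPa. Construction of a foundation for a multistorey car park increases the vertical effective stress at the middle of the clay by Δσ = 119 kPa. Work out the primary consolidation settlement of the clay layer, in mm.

Final effective stress: σ'_f = σ'_0 + Δσ = 117 + 119 = 236 kPa.
Normally consolidated clay, so the full stress increment lies on the virgin compression line:
S_c = C_c·H/(1+e₀)·log₁₀(σ'_f/σ'_0) = 0.28×5.9/(1+0.87)×log₁₀(236/117)
    = 0.88342 × 0.30473 = 0.2692 m

S_c ≈ 269 mm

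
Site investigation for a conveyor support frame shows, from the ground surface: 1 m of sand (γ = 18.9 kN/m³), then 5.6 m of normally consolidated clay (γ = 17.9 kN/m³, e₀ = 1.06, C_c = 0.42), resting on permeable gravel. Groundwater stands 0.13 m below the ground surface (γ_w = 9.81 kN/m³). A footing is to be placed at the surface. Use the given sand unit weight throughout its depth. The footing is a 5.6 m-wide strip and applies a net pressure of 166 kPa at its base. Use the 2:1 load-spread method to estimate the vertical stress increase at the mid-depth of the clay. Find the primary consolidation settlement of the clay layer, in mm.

Mid-depth of clay below the ground surface: z = 1 + 5.6/2 = 3.8 m.
Total vertical stress at mid-clay: σ_v = 18.9×1 + 17.9×2.8 = 69.02 kPa.
Pore pressure: u = 9.81×(3.8 − 0.13) = 36.003 kPa.
Initial effective stress: σ'_0 = σ_v − u = 69.02 − 36.003 = 33.017 kPa.
Stress increase at mid-clay by the 2:1 spreading method:
Δσ = qB/(B+z) = 166×5.6/(5.6+3.8) = 98.894 kPa
Final effective stress: σ'_f = σ'_0 + Δσ = 33.017 + 98.894 = 131.91 kPa.
Normally consolidated clay, so the full stress increment lies on the virgin compression line:
S_c = C_c·H/(1+e₀)·log₁₀(σ'_f/σ'_0) = 0.42×5.6/(1+1.06)×log₁₀(131.91/33.017)
    = 1.1417 × 0.60154 = 0.6868 m

S_c ≈ 687 mm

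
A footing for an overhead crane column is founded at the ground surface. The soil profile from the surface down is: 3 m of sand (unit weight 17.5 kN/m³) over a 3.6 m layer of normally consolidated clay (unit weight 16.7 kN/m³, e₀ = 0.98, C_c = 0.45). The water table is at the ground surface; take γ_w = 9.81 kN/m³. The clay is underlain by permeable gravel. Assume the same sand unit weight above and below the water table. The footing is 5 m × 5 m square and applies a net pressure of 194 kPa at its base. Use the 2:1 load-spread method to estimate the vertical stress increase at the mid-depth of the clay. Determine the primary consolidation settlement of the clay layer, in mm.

Mid-depth of clay below the ground surface: z = 3 + 3.6/2 = 4.8 m.
Total vertical stress at mid-clay: σ_v = 17.5×3 + 16.7×1.8 = 82.56 kPa.
Pore pressure: u = 9.81×(4.8 − 0) = 47.088 kPa.
Initial effective stress: σ'_0 = σ_v − u = 82.56 − 47.088 = 35.472 kPa.
Stress increase at mid-clay by the 2:1 spreading method:
Δσ = qBL/((B+z)(L+z)) = 194×5×5/((5+4.8)(5+4.8)) = 50.5 kPa
Final effective stress: σ'_f = σ'_0 + Δσ = 35.472 + 50.5 = 85.972 kPa.
Normally consolidated clay, so the full stress increment lies on the virgin compression line:
S_c = C_c·H/(1+e₀)·log₁₀(σ'_f/σ'_0) = 0.45×3.6/(1+0.98)×log₁₀(85.972/35.472)
    = 0.81818 × 0.38447 = 0.3146 m

S_c ≈ 315 mm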